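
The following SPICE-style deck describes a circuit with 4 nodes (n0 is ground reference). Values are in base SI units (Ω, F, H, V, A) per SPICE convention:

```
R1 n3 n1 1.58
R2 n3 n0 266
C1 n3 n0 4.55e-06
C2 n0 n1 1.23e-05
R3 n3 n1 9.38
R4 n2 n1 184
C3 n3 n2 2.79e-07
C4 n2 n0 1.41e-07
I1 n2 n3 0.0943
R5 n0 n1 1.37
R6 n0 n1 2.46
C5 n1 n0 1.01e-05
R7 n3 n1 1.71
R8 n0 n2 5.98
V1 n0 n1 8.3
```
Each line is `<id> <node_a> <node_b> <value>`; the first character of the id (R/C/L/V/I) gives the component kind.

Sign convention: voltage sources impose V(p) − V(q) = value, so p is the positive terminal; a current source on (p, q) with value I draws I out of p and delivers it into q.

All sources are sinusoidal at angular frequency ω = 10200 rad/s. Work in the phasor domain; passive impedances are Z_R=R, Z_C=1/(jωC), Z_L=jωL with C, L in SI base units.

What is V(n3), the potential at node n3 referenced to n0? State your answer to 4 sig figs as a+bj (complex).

-8.194+0.3022j V

Element admittances at ω=10200 rad/s:
  Y(R1) = 0.6329+0.000j S between n3,n1
  Y(R2) = 0.003759+0.000j S between n3,n0
  Y(C1) = 0.000+0.04641j S between n3,n0
  Y(C2) = 0.000+0.1255j S between n0,n1
  Y(R3) = 0.1066+0.000j S between n3,n1
  Y(R4) = 0.005435+0.000j S between n2,n1
  Y(C3) = 0.000+0.002846j S between n3,n2
  Y(C4) = 0.000+0.001438j S between n2,n0
  I1: injects 0.0943 A into n3 (from n2)
  Y(R5) = 0.7299+0.000j S between n0,n1
  Y(R6) = 0.4065+0.000j S between n0,n1
  Y(C5) = 0.000+0.1030j S between n1,n0
  Y(R7) = 0.5848+0.000j S between n3,n1
  Y(R8) = 0.1672+0.000j S between n0,n2
  V1: constraint V(n0)−V(n1) = 8.3
Assemble and solve the 4×4 MNA system:
  V(n1)=-8.300+0.000j  V(n2)=-0.8153-0.1148j  V(n3)=-8.194+0.3022j
  i(V1)=-9.613-2.296j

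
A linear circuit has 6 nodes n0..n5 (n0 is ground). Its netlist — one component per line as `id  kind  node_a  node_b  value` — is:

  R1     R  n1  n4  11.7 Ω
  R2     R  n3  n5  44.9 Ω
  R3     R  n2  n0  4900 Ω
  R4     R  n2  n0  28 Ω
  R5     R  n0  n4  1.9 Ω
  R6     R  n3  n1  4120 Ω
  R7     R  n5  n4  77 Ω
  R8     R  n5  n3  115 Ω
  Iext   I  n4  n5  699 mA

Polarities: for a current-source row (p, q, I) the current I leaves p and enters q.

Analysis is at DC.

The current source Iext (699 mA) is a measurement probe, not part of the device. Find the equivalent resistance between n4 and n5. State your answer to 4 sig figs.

R_eq = 75.60 Ω

Element admittances at DC:
  Y(R1) = 0.08547 S between n1,n4
  Y(R2) = 0.02227 S between n3,n5
  Y(R3) = 0.0002041 S between n2,n0
  Y(R4) = 0.03571 S between n2,n0
  Y(R5) = 0.5263 S between n0,n4
  Y(R6) = 0.0002427 S between n3,n1
  Y(R7) = 0.01299 S between n5,n4
  Y(R8) = 0.008696 S between n5,n3
  Iext: injects 0.699 A into n5 (from n4)
Assemble and solve the 5×5 MNA system:
  V(n1)=0.1485  V(n2)=0.000  V(n3)=52.44  V(n4)=0.000  V(n5)=52.85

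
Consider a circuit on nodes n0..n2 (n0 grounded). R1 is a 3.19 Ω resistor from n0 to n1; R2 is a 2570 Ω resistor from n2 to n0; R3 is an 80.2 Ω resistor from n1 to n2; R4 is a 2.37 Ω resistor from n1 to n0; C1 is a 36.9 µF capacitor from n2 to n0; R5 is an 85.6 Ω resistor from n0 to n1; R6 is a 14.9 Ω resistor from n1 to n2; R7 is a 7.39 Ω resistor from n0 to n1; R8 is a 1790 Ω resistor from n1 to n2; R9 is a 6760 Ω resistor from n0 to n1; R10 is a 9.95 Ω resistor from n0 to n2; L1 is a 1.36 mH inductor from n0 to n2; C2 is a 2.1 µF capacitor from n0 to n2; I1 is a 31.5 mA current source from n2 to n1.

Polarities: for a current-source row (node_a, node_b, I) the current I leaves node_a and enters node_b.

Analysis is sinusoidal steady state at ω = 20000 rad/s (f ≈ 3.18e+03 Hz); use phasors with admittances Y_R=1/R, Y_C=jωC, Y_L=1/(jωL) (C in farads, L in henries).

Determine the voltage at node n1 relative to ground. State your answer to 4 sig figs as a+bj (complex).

Apply KCL at each of the 2 non-ground nodes and solve the resulting linear system.
Node n1: branches {R1, R3, R4, R5, R6, R7, R8, R9, I1} → V_1 = 0.03200+0.003066j
Node n2: branches {R2, R3, C1, R6, R8, R10, L1, C2, I1} → V_2 = -0.008640+0.03683j

0.03200+0.003066j V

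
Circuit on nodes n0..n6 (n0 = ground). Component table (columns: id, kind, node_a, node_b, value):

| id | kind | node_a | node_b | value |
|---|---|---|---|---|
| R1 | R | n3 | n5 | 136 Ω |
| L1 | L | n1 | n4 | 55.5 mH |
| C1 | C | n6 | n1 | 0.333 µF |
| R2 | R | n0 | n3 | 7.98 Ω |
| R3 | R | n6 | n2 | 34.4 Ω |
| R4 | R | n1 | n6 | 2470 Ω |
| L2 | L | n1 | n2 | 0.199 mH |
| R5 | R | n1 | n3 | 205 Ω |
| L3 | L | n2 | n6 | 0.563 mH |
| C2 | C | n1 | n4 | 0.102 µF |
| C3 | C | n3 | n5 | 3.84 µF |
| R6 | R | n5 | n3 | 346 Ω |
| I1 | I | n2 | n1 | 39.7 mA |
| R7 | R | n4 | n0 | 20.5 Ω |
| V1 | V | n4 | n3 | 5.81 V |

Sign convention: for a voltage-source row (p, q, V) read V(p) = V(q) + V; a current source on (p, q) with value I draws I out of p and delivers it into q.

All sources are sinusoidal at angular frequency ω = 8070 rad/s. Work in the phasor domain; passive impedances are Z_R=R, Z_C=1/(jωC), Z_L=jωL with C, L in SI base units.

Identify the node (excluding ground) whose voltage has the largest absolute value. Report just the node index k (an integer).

4

MNA unknowns: 6 node voltages V₁..V_6 plus 1 source current (V1)
R1: Y=0.007353+0.000j on G[3,5]
L1: Y=0.000-0.002233j on G[1,4]
C1: Y=0.000+0.002687j on G[6,1]
R2: Y=0.1253+0.000j on G[0,3]
R3: Y=0.02907+0.000j on G[6,2]
R4: Y=0.0004049+0.000j on G[1,6]
L2: Y=0.000-0.6227j on G[1,2]
R5: Y=0.004878+0.000j on G[1,3]
L3: Y=0.000-0.2201j on G[2,6]
C2: Y=0.000+0.0008231j on G[1,4]
C3: Y=0.000+0.03099j on G[3,5]
R6: Y=0.002890+0.000j on G[5,3]
I1: z[2]−=0.0397, z[1]+=0.0397
R7: Y=0.04878+0.000j on G[4,0]
V1: row V4−V3=5.81, i_V1 at 4,3
solve → V1=-1.180-1.549j, V2=-1.180-1.614j, V3=-1.628+0.000j, V4=4.182+0.000j, V5=-1.628+0.000j, V6=-1.180-1.614j
aux → i_V1=-0.2062+0.007559j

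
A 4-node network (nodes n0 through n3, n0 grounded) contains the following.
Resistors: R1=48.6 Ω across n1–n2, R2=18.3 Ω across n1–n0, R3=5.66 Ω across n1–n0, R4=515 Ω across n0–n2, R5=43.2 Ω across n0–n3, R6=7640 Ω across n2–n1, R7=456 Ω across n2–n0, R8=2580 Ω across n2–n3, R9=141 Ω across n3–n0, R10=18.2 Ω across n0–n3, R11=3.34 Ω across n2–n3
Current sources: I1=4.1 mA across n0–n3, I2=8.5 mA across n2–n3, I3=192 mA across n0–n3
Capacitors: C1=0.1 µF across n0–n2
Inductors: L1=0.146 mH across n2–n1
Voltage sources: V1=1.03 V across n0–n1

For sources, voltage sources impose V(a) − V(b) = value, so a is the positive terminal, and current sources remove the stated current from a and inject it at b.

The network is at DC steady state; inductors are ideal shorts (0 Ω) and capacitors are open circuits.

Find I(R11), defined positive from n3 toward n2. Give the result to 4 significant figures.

0.2274 A

MNA unknowns: 3 node voltages V₁..V_3 plus 2 source currents (L1, V1)
R1: Y=0.02058 on G[1,2]
R2: Y=0.05464 on G[1,0]
R3: Y=0.1767 on G[1,0]
I1: z[0]−=0.0041, z[3]+=0.0041
R4: Y=0.001942 on G[0,2]
C1: Y=0.000 on G[0,2]
R5: Y=0.02315 on G[0,3]
I2: z[2]−=0.0085, z[3]+=0.0085
R6: Y=0.0001309 on G[2,1]
R7: Y=0.002193 on G[2,0]
R8: Y=0.0003876 on G[2,3]
R9: Y=0.007092 on G[3,0]
R10: Y=0.05495 on G[0,3]
L1: row V2−V1=0, i_L1 at 2,1
I3: z[0]−=0.192, z[3]+=0.192
R11: Y=0.2994 on G[2,3]
V1: row V0−V1=1.03, i_V1 at 0,1
solve → V1=-1.030, V2=-1.030, V3=-0.2706
aux → i_L1=0.2234, i_V1=-0.4617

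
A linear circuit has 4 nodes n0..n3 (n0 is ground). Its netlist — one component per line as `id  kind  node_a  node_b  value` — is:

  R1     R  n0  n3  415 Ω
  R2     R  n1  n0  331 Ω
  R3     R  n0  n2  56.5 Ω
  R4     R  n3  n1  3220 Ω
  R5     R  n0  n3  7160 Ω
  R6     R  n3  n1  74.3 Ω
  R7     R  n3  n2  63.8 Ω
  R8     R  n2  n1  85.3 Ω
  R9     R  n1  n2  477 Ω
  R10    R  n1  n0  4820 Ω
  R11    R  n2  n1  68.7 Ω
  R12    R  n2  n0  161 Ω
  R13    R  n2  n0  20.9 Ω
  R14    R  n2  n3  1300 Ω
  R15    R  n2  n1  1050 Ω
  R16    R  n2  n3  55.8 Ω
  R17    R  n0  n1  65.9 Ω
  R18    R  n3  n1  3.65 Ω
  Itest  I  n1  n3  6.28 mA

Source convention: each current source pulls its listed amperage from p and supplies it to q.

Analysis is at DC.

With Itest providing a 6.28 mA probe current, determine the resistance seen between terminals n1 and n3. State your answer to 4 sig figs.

R_eq = 3.246 Ω

Element admittances at DC:
  Y(R1) = 0.002410 S between n0,n3
  Y(R2) = 0.003021 S between n1,n0
  Y(R3) = 0.01770 S between n0,n2
  Y(R4) = 0.0003106 S between n3,n1
  Y(R5) = 0.0001397 S between n0,n3
  Y(R6) = 0.01346 S between n3,n1
  Y(R7) = 0.01567 S between n3,n2
  Y(R8) = 0.01172 S between n2,n1
  Y(R9) = 0.002096 S between n1,n2
  Y(R10) = 0.0002075 S between n1,n0
  Y(R11) = 0.01456 S between n2,n1
  Y(R12) = 0.006211 S between n2,n0
  Y(R13) = 0.04785 S between n2,n0
  Y(R14) = 0.0007692 S between n2,n3
  Y(R15) = 0.0009524 S between n2,n1
  Y(R16) = 0.01792 S between n2,n3
  Y(R17) = 0.01517 S between n0,n1
  Y(R18) = 0.2740 S between n3,n1
  Itest: injects 0.00628 A into n3 (from n1)
Assemble and solve the 3×3 MNA system:
  V(n1)=-0.007735  V(n2)=0.001534  V(n3)=0.01265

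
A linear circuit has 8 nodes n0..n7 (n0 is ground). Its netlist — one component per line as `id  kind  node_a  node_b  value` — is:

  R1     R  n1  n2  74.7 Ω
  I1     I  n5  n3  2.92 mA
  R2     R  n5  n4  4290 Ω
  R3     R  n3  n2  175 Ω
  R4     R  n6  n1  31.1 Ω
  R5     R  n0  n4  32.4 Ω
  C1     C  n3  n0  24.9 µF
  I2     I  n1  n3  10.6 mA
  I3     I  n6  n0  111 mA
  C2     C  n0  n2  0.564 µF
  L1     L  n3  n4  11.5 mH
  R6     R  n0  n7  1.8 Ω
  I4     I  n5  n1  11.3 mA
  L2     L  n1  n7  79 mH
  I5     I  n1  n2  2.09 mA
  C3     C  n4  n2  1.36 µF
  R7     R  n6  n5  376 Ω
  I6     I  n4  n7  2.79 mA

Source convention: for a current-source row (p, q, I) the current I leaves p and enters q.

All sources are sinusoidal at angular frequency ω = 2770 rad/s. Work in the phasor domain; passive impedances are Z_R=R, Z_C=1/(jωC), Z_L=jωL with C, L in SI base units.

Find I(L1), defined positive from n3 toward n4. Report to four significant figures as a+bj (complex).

Apply KCL at each of the 7 non-ground nodes and solve the resulting linear system.
Node n1: branches {R1, R4, I2, I4, L2, I5} → V_1 = -22.20-7.602j
Node n2: branches {R1, R3, C2, I5, C3} → V_2 = -15.92-0.1693j
Node n3: branches {I1, R3, C1, I2, L1} → V_3 = -1.228+1.647j
Node n4: branches {R2, R5, L1, C3, I6} → V_4 = 1.139+0.2708j
Node n5: branches {I1, R2, I4, R7} → V_5 = -28.62-6.919j
Node n6: branches {R4, I3, R7} → V_6 = -25.88-7.550j
Node n7: branches {R6, L2, I6} → V_7 = -0.05901+0.1821j

0.04322+0.07429j A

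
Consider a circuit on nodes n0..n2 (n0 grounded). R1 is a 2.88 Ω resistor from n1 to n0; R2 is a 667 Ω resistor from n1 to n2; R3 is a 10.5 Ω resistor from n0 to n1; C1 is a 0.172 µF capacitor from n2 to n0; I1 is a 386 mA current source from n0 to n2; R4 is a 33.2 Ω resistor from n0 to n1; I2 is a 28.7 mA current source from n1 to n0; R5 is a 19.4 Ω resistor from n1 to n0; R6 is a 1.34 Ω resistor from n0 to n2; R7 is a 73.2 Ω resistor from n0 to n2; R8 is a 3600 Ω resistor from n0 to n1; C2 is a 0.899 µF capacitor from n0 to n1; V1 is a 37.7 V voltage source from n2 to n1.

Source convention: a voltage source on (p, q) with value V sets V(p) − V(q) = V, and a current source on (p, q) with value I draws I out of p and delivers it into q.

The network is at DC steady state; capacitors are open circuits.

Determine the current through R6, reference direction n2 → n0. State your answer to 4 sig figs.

11.70 A

MNA unknowns: 2 node voltages V₁..V_2 plus 1 source current (V1)
R1: Y=0.3472 on G[1,0]
R2: Y=0.001499 on G[1,2]
R3: Y=0.09524 on G[0,1]
C1: Y=0.000 on G[2,0]
I1: z[0]−=0.386, z[2]+=0.386
R4: Y=0.03012 on G[0,1]
I2: z[1]−=0.0287, z[0]+=0.0287
R5: Y=0.05155 on G[1,0]
R6: Y=0.7463 on G[0,2]
R7: Y=0.01366 on G[0,2]
R8: Y=0.0002778 on G[0,1]
C2: Y=0.000 on G[0,1]
V1: row V2−V1=37.7, i_V1 at 2,1
solve → V1=-22.03, V2=15.67
aux → i_V1=-11.58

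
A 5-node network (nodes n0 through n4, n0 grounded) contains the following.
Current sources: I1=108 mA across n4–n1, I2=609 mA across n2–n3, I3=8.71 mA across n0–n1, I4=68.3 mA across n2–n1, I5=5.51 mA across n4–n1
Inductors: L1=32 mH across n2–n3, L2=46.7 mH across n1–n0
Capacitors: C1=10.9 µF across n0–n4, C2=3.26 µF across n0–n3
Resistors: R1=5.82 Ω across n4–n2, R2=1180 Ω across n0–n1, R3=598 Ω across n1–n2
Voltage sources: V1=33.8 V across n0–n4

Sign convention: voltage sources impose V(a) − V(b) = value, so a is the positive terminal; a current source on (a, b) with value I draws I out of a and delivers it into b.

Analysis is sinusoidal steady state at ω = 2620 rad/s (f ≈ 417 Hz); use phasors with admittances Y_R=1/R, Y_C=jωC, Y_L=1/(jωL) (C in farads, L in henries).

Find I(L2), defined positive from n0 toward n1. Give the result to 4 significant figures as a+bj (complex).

MNA unknowns: 4 node voltages V₁..V_4 plus 1 source current (V1)
I1: z[4]−=0.108, z[1]+=0.108
L1: Y=0.000-0.01193j on G[2,3]
C1: Y=0.000+0.02856j on G[0,4]
I2: z[2]−=0.609, z[3]+=0.609
R1: Y=0.1718+0.000j on G[4,2]
R2: Y=0.0008475+0.000j on G[0,1]
C2: Y=0.000+0.008541j on G[0,3]
I3: z[0]−=0.00871, z[1]+=0.00871
I4: z[2]−=0.0683, z[1]+=0.0683
L2: Y=0.000-0.008173j on G[1,0]
I5: z[4]−=0.00551, z[1]+=0.00551
R3: Y=0.001672+0.000j on G[1,2]
V1: row V0−V4=33.8, i_V1 at 0,4
solve → V1=4.353+17.01j, V2=-24.22+4.363j, V3=-85.29+195.2j, V4=-33.80+0.000j
aux → i_V1=-1.533-1.715j

-0.1391+0.03557j A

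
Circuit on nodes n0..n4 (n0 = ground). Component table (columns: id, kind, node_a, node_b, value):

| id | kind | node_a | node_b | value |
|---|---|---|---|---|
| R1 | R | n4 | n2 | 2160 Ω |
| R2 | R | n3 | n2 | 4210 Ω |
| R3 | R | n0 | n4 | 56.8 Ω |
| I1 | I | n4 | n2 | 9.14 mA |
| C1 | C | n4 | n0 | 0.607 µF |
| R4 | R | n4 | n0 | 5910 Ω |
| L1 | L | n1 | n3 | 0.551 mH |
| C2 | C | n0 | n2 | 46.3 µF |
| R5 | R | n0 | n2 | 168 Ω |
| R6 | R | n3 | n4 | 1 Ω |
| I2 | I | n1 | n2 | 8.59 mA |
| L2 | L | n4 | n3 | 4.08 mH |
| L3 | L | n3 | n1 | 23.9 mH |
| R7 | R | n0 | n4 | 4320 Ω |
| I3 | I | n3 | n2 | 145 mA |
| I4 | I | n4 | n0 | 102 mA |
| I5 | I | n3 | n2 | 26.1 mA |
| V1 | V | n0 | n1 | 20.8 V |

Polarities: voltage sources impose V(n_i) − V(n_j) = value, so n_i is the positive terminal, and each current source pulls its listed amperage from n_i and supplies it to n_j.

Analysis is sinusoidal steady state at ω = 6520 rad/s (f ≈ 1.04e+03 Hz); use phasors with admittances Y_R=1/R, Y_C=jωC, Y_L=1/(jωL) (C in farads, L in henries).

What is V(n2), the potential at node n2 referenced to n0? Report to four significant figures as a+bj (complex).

0.01372-0.5768j V

Element admittances at ω=6520 rad/s:
  Y(R1) = 0.0004630+0.000j S between n4,n2
  Y(R2) = 0.0002375+0.000j S between n3,n2
  Y(R3) = 0.01761+0.000j S between n0,n4
  I1: injects 0.00914 A into n2 (from n4)
  Y(C1) = 0.000+0.003958j S between n4,n0
  Y(R4) = 0.0001692+0.000j S between n4,n0
  Y(L1) = 0.000-0.2784j S between n1,n3
  Y(C2) = 0.000+0.3019j S between n0,n2
  Y(R5) = 0.005952+0.000j S between n0,n2
  Y(R6) = 1.000+0.000j S between n3,n4
  I2: injects 0.00859 A into n2 (from n1)
  Y(L2) = 0.000-0.03759j S between n4,n3
  Y(L3) = 0.000-0.006417j S between n3,n1
  Y(R7) = 0.0002315+0.000j S between n0,n4
  I3: injects 0.145 A into n2 (from n3)
  I4: injects 0.102 A into n0 (from n4)
  I5: injects 0.0261 A into n2 (from n3)
  V1: constraint V(n0)−V(n1) = 20.8
Assemble and solve the 5×5 MNA system:
  V(n1)=-20.80+0.000j  V(n2)=0.01372-0.5768j  V(n3)=-21.06+0.3810j  V(n4)=-20.79+0.4646j
  i(V1)=-0.09991-0.07319j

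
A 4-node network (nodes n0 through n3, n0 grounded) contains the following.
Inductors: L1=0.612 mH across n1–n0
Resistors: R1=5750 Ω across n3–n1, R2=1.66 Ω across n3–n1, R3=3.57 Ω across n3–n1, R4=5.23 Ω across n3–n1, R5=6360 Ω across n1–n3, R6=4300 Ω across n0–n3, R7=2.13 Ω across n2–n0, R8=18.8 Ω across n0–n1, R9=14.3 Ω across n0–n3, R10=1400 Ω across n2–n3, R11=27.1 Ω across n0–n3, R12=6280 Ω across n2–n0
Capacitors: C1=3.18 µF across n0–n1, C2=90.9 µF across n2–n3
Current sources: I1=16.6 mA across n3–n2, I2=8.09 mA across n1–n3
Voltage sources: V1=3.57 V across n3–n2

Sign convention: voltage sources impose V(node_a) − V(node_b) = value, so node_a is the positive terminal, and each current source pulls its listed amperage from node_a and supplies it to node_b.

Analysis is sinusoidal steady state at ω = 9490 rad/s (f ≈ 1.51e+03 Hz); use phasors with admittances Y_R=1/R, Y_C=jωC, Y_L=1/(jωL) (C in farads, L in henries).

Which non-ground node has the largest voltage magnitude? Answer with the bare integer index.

Apply KCL at each of the 3 non-ground nodes and solve the resulting linear system.
Node n1: branches {L1, R1, R2, R3, R4, C1, R5, R8, I2} → V_1 = 2.288+0.7585j
Node n2: branches {I1, R7, C2, R10, R12, V1} → V_2 = -1.061+0.4935j
Node n3: branches {R1, R2, R3, R4, R5, I1, R6, R9, C2, R10, I2, R11, V1} → V_3 = 2.509+0.4935j
Source currents: i(V1)=-0.5172-2.848j

3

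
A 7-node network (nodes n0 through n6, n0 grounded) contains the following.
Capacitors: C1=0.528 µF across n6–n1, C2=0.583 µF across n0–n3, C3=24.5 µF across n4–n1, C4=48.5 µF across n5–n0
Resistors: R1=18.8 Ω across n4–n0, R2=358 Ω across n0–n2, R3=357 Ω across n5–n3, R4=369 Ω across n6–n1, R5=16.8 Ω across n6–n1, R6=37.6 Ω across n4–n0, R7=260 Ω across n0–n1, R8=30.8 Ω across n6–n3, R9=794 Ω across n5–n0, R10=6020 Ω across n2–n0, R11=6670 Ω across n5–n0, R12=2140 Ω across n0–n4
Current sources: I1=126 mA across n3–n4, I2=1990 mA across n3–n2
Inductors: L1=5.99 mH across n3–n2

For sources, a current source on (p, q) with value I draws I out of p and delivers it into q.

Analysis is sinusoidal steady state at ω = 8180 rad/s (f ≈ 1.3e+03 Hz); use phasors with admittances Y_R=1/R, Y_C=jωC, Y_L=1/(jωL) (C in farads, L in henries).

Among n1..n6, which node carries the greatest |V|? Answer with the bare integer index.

MNA unknowns: 6 node voltages V₁..V_6
C1: Y=0.000+0.004319j on G[6,1]
C2: Y=0.000+0.004769j on G[0,3]
R1: Y=0.05319+0.000j on G[4,0]
I1: z[3]−=0.126, z[4]+=0.126
R2: Y=0.002793+0.000j on G[0,2]
R3: Y=0.002801+0.000j on G[5,3]
C3: Y=0.000+0.2004j on G[4,1]
R4: Y=0.002710+0.000j on G[6,1]
R5: Y=0.05952+0.000j on G[6,1]
R6: Y=0.02660+0.000j on G[4,0]
L1: Y=0.000-0.02041j on G[3,2]
R7: Y=0.003846+0.000j on G[0,1]
R8: Y=0.03247+0.000j on G[6,3]
R9: Y=0.001259+0.000j on G[5,0]
R10: Y=0.0001661+0.000j on G[2,0]
R11: Y=0.0001499+0.000j on G[5,0]
C4: Y=0.000+0.3967j on G[5,0]
R12: Y=0.0004673+0.000j on G[0,4]
I2: z[3]−=1.99, z[2]+=1.99
solve → V1=-1.262-1.479j, V2=3.663+86.95j, V3=-8.946-10.02j, V4=-0.3605-2.252j, V5=-0.07144+0.06240j, V6=-4.024-4.282j

2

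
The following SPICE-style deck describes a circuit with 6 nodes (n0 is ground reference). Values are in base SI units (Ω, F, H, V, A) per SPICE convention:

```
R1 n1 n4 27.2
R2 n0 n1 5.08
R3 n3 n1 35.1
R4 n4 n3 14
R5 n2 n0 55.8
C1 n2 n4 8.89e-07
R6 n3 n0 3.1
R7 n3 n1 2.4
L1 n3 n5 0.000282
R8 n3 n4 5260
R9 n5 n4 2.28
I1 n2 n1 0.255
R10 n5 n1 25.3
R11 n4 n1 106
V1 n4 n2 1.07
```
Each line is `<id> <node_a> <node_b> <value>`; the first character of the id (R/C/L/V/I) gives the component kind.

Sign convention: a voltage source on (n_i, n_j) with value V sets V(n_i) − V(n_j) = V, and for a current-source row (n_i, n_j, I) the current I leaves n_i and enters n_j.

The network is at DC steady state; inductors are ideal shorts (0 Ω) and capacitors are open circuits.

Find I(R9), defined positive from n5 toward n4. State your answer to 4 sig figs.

Element admittances at DC:
  Y(R1) = 0.03676 S between n1,n4
  Y(R2) = 0.1969 S between n0,n1
  Y(R3) = 0.02849 S between n3,n1
  Y(R4) = 0.07143 S between n4,n3
  Y(R5) = 0.01792 S between n2,n0
  Y(C1) = 0.000 S between n2,n4
  Y(R6) = 0.3226 S between n3,n0
  Y(R7) = 0.4167 S between n3,n1
  L1: short n3↔n5 (DC inductor)
  Y(R8) = 0.0001901 S between n3,n4
  Y(R9) = 0.4386 S between n5,n4
  I1: injects 0.255 A into n1 (from n2)
  Y(R10) = 0.03953 S between n5,n1
  Y(R11) = 0.009434 S between n4,n1
  V1: constraint V(n4)−V(n2) = 1.07
Assemble and solve the 7×7 MNA system:
  V(n1)=0.2686  V(n2)=-1.529  V(n3)=-0.07899  V(n4)=-0.4592  V(n5)=-0.07899
  i(L1)=0.1530  i(V1)=0.2276

0.1667 A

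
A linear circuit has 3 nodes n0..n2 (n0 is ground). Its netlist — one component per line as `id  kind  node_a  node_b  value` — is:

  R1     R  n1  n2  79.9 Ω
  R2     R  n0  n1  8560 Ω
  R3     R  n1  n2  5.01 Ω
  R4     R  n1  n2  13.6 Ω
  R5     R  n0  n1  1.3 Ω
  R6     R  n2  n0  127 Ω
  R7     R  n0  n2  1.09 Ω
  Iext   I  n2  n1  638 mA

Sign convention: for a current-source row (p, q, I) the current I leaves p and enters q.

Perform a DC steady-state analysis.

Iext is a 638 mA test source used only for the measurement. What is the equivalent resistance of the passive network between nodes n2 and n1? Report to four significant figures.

R_eq = 1.417 Ω

Apply KCL at each of the 2 non-ground nodes and solve the resulting linear system.
Node n1: branches {R1, R2, R3, R4, R5, Iext} → V_1 = 0.4936
Node n2: branches {R1, R3, R4, R6, R7, Iext} → V_2 = -0.4104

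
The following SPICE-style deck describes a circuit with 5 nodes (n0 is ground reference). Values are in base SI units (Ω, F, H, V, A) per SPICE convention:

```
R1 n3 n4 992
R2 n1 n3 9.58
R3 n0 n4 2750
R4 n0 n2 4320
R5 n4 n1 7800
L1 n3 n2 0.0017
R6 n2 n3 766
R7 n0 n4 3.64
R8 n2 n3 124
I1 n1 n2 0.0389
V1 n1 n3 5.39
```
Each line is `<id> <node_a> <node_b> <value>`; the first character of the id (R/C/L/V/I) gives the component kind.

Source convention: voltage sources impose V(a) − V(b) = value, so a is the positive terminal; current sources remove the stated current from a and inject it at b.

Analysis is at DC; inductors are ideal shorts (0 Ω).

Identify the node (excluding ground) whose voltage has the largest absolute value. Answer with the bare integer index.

1

MNA unknowns: 4 node voltages V₁..V_4 plus 2 source currents (L1, V1)
R1: Y=0.001008 on G[3,4]
R2: Y=0.1044 on G[1,3]
R3: Y=0.0003636 on G[0,4]
R4: Y=0.0002315 on G[0,2]
R5: Y=0.0001282 on G[4,1]
L1: row V3−V2=0, i_L1 at 3,2
R6: Y=0.001305 on G[2,3]
R7: Y=0.2747 on G[0,4]
R8: Y=0.008065 on G[2,3]
I1: z[1]−=0.0389, z[2]+=0.0389
V1: row V1−V3=5.39, i_V1 at 1,3
solve → V1=4.885, V2=-0.5049, V3=-0.5049, V4=0.0004248
aux → i_L1=-0.03902, i_V1=-0.6022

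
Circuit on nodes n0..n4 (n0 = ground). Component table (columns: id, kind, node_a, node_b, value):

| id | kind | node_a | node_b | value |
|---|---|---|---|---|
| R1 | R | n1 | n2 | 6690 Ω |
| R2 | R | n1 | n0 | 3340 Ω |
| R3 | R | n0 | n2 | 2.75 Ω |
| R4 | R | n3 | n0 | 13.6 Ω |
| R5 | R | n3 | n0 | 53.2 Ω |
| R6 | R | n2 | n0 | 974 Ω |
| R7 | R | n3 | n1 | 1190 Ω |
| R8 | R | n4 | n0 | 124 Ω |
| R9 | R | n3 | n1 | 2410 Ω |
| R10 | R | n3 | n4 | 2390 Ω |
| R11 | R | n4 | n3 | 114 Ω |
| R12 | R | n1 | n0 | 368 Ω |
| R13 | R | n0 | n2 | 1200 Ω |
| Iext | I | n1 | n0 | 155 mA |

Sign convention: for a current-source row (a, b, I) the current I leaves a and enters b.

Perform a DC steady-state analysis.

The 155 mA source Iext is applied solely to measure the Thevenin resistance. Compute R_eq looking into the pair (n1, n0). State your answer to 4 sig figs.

MNA unknowns: 4 node voltages V₁..V_4
R1: Y=0.0001495 on G[1,2]
R2: Y=0.0002994 on G[1,0]
R3: Y=0.3636 on G[0,2]
R4: Y=0.07353 on G[3,0]
R5: Y=0.01880 on G[3,0]
R6: Y=0.001027 on G[2,0]
R7: Y=0.0008403 on G[3,1]
R8: Y=0.008065 on G[4,0]
R9: Y=0.0004149 on G[3,1]
R10: Y=0.0004184 on G[3,4]
R11: Y=0.008772 on G[4,3]
R12: Y=0.002717 on G[1,0]
R13: Y=0.0008333 on G[0,2]
Iext: z[1]−=0.155, z[0]+=0.155
solve → V1=-35.18, V2=-0.01438, V3=-0.4512, V4=-0.2403

R_eq = 227.0 Ω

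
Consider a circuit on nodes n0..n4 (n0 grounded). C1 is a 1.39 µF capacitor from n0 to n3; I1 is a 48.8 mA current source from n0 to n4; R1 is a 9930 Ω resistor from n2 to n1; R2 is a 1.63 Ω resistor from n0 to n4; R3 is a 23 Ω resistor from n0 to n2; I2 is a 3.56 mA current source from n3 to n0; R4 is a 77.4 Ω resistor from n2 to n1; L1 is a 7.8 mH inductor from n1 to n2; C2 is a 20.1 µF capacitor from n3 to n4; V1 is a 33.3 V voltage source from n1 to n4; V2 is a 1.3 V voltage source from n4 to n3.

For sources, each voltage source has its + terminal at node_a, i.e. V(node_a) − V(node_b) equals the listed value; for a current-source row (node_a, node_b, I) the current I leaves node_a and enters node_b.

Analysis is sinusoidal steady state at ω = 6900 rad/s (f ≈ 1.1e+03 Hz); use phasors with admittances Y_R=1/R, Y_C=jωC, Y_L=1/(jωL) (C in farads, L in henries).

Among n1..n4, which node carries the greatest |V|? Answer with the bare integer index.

Element admittances at ω=6900 rad/s:
  Y(C1) = 0.000+0.009591j S between n0,n3
  I1: injects 0.0488 A into n4 (from n0)
  Y(R1) = 0.0001007+0.000j S between n2,n1
  Y(R2) = 0.6135+0.000j S between n0,n4
  Y(R3) = 0.04348+0.000j S between n0,n2
  I2: injects 0.00356 A into n0 (from n3)
  Y(R4) = 0.01292+0.000j S between n2,n1
  Y(L1) = 0.000-0.01858j S between n1,n2
  Y(C2) = 0.000+0.1387j S between n3,n4
  V1: constraint V(n1)−V(n4) = 33.3
  V2: constraint V(n4)−V(n3) = 1.3
Assemble and solve the 6×6 MNA system:
  V(n1)=32.67+0.5471j  V(n2)=10.11-7.293j  V(n3)=-1.934+0.5471j  V(n4)=-0.6339+0.5471j
  i(V1)=-0.4394+0.3171j  i(V2)=-0.001687-0.1988j

1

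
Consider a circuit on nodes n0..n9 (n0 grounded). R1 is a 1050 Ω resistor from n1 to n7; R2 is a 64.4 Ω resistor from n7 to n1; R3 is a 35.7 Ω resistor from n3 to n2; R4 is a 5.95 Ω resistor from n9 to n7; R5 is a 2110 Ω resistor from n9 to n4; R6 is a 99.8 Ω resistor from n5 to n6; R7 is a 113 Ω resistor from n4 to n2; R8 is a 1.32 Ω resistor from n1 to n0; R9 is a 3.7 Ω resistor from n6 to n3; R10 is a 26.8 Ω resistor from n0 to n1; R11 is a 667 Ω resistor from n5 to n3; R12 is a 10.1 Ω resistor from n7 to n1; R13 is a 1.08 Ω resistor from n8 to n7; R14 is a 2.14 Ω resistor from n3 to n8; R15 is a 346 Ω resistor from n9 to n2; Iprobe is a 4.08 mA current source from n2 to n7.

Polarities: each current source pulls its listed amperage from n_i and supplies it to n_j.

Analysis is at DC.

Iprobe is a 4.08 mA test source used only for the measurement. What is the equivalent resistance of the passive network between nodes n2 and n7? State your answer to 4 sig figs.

R_eq = 34.52 Ω

Apply KCL at each of the 9 non-ground nodes and solve the resulting linear system.
Node n1: branches {R1, R2, R8, R10, R12} → V_1 = 0.000
Node n2: branches {R3, R7, R15, Iprobe} → V_2 = -0.1408
Node n3: branches {R3, R9, R11, R14} → V_3 = -0.01165
Node n4: branches {R5, R7} → V_4 = -0.1338
Node n5: branches {R6, R11} → V_5 = -0.01165
Node n6: branches {R6, R9} → V_6 = -0.01165
Node n7: branches {R1, R2, R4, R12, R13, Iprobe} → V_7 = 0.000
Node n8: branches {R13, R14} → V_8 = -0.003908
Node n9: branches {R4, R5, R15} → V_9 = -0.002744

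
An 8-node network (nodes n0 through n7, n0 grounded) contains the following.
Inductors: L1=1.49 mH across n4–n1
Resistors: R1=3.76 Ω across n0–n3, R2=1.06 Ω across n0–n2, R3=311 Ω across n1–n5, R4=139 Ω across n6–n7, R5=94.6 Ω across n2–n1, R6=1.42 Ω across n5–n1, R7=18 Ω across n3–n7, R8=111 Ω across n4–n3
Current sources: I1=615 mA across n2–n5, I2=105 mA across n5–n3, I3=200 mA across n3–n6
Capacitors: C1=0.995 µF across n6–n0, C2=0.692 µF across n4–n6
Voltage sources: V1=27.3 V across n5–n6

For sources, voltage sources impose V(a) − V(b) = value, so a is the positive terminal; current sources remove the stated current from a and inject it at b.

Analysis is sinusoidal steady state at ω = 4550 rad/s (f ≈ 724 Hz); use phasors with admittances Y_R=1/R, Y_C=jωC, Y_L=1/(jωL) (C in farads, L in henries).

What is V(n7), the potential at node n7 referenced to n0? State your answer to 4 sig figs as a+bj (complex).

Element admittances at ω=4550 rad/s:
  Y(L1) = 0.000-0.1475j S between n4,n1
  Y(R1) = 0.2660+0.000j S between n0,n3
  Y(R2) = 0.9434+0.000j S between n0,n2
  Y(R3) = 0.003215+0.000j S between n1,n5
  Y(R4) = 0.007194+0.000j S between n6,n7
  I1: injects 0.615 A into n5 (from n2)
  Y(R5) = 0.01057+0.000j S between n2,n1
  Y(R6) = 0.7042+0.000j S between n5,n1
  Y(R7) = 0.05556+0.000j S between n3,n7
  I2: injects 0.105 A into n3 (from n5)
  Y(C1) = 0.000+0.004527j S between n6,n0
  I3: injects 0.2 A into n6 (from n3)
  Y(R8) = 0.009009+0.000j S between n4,n3
  Y(C2) = 0.000+0.003149j S between n4,n6
  V1: constraint V(n5)−V(n6) = 27.3
Assemble and solve the 8×8 MNA system:
  V(n1)=34.03-0.6955j  V(n2)=-0.2676-0.007707j  V(n3)=0.9388-0.1033j  V(n4)=34.43-2.788j  V(n5)=34.98-0.6209j  V(n6)=7.675-0.6209j  V(n7)=1.711-0.1627j
  i(V1)=-0.1611-0.05280j

1.711-0.1627j V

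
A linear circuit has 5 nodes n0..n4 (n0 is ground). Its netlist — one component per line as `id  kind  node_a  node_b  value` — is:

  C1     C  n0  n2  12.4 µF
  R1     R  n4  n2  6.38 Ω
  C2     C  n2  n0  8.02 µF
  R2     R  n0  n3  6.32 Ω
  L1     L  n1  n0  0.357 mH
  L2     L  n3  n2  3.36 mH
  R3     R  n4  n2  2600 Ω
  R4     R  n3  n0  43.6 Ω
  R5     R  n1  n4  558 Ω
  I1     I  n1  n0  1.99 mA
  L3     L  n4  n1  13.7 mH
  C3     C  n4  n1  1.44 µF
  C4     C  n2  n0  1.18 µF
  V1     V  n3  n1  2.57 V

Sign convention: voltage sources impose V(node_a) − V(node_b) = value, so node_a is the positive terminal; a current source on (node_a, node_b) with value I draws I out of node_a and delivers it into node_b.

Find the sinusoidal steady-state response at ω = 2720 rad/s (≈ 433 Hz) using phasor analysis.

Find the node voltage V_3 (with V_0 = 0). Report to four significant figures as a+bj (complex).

Element admittances at ω=2720 rad/s:
  Y(C1) = 0.000+0.03373j S between n0,n2
  Y(R1) = 0.1567+0.000j S between n4,n2
  Y(C2) = 0.000+0.02181j S between n2,n0
  Y(R2) = 0.1582+0.000j S between n0,n3
  Y(L1) = 0.000-1.030j S between n1,n0
  Y(L2) = 0.000-0.1094j S between n3,n2
  Y(R3) = 0.0003846+0.000j S between n4,n2
  Y(R4) = 0.02294+0.000j S between n3,n0
  Y(R5) = 0.001792+0.000j S between n1,n4
  I1: injects 0.00199 A into n0 (from n1)
  Y(L3) = 0.000-0.02684j S between n4,n1
  Y(C3) = 0.000+0.003917j S between n4,n1
  Y(C4) = 0.000+0.003210j S between n2,n0
  V1: constraint V(n3)−V(n1) = 2.57
Assemble and solve the 5×5 MNA system:
  V(n1)=0.1354-0.5499j  V(n2)=4.069-1.262j  V(n3)=2.705-0.5499j  V(n4)=4.045-0.6904j
  i(V1)=-0.5681-0.04960j

2.705-0.5499j V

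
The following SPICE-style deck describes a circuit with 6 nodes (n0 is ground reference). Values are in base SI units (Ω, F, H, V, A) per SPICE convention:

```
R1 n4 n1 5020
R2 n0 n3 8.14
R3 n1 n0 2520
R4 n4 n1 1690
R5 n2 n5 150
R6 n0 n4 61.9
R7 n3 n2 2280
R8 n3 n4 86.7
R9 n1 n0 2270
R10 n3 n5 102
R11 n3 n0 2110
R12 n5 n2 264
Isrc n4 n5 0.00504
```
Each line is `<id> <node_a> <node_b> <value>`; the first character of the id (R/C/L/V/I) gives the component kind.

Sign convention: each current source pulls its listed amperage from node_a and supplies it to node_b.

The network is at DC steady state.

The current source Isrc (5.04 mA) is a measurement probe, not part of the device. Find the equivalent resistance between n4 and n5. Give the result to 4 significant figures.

R_eq = 136.1 Ω

MNA unknowns: 5 node voltages V₁..V_5
R1: Y=0.0001992 on G[4,1]
R2: Y=0.1229 on G[0,3]
R3: Y=0.0003968 on G[1,0]
R4: Y=0.0005917 on G[4,1]
R5: Y=0.006667 on G[2,5]
R6: Y=0.01616 on G[0,4]
R7: Y=0.0004386 on G[3,2]
R8: Y=0.01153 on G[3,4]
R9: Y=0.0004405 on G[1,0]
R10: Y=0.009804 on G[3,5]
R11: Y=0.0004739 on G[3,0]
R12: Y=0.003788 on G[5,2]
Isrc: z[4]−=0.00504, z[5]+=0.00504
solve → V1=-0.08258, V2=0.4959, V3=0.02283, V4=-0.1700, V5=0.5157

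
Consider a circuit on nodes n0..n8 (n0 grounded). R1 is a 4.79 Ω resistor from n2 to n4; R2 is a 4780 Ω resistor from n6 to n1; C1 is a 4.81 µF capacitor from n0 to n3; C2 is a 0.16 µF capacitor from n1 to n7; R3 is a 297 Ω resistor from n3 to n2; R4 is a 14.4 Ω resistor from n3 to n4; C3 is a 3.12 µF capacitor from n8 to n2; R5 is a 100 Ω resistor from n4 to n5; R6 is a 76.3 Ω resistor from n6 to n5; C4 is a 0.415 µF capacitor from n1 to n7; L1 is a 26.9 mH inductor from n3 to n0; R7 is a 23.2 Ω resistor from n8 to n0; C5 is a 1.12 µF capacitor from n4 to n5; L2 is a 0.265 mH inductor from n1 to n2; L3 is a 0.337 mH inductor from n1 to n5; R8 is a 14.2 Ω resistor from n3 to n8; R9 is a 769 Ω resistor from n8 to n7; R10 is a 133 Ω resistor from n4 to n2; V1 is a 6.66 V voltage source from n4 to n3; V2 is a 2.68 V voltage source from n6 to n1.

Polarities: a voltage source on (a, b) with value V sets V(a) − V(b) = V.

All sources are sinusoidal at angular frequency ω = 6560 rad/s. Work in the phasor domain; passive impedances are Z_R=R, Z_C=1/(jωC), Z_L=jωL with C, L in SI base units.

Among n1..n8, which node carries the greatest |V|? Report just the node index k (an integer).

6

Apply KCL at each of the 8 non-ground nodes and solve the resulting linear system.
Node n1: branches {R2, C2, C4, L2, L3, V2} → V_1 = 5.237-1.042j
Node n2: branches {R1, R3, C3, L2, R10} → V_2 = 5.248-1.030j
Node n3: branches {C1, R3, R4, L1, R8, V1} → V_3 = -1.119-0.5397j
Node n4: branches {R1, R4, R5, C5, R10, V1} → V_4 = 5.541-0.5397j
Node n5: branches {R5, R6, C5, L3} → V_5 = 5.225-0.9644j
Node n6: branches {R2, R6, V2} → V_6 = 7.917-1.042j
Node n7: branches {C2, C4, R9} → V_7 = 5.175+0.8532j
Node n8: branches {C3, R7, R8, R9} → V_8 = -0.3241+0.6719j
Source currents: i(V1)=-0.5259-0.1126j, i(V2)=-0.03585+0.001024j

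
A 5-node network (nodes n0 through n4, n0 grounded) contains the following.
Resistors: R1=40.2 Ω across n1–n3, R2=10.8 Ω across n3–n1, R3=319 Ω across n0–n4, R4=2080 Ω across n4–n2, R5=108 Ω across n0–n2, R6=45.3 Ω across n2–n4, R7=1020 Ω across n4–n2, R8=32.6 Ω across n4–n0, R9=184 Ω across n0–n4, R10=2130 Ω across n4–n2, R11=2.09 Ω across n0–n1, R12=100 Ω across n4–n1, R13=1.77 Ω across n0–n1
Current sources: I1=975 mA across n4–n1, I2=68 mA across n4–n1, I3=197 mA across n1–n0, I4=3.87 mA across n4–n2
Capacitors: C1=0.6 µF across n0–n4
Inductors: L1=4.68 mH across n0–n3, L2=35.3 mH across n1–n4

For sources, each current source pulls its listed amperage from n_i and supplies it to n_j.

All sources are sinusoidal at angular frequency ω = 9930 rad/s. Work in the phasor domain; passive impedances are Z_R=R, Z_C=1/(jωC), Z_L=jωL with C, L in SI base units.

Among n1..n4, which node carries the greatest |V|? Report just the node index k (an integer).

MNA unknowns: 4 node voltages V₁..V_4
R1: Y=0.02488+0.000j on G[1,3]
R2: Y=0.09259+0.000j on G[3,1]
I1: z[4]−=0.975, z[1]+=0.975
R3: Y=0.003135+0.000j on G[0,4]
R4: Y=0.0004808+0.000j on G[4,2]
R5: Y=0.009259+0.000j on G[0,2]
R6: Y=0.02208+0.000j on G[2,4]
R7: Y=0.0009804+0.000j on G[4,2]
I2: z[4]−=0.068, z[1]+=0.068
C1: Y=0.000+0.005958j on G[0,4]
R8: Y=0.03067+0.000j on G[4,0]
L1: Y=0.000-0.02152j on G[0,3]
R9: Y=0.005435+0.000j on G[0,4]
L2: Y=0.000-0.002853j on G[1,4]
R10: Y=0.0004695+0.000j on G[4,2]
I3: z[1]−=0.197, z[0]+=0.197
R11: Y=0.4785+0.000j on G[0,1]
R12: Y=0.01000+0.000j on G[4,1]
R13: Y=0.5650+0.000j on G[0,1]
I4: z[4]−=0.00387, z[2]+=0.00387
solve → V1=0.6263+0.07347j, V2=-13.23+0.7276j, V3=0.5930+0.1821j, V4=-18.50+1.008j

4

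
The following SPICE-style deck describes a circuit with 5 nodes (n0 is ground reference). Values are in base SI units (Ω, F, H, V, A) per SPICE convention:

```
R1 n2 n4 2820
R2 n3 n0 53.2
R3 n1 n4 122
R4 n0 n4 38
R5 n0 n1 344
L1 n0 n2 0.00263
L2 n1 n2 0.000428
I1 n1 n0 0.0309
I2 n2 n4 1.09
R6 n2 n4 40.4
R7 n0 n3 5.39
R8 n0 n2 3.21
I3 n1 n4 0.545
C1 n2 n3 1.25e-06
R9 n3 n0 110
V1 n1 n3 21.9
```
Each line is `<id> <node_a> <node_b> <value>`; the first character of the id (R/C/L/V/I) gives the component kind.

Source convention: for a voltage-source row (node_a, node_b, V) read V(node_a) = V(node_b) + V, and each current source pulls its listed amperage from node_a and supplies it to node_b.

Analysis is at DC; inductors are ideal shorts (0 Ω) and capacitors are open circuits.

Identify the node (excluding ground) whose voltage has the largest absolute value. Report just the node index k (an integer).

Element admittances at DC:
  Y(R1) = 0.0003546 S between n2,n4
  Y(R2) = 0.01880 S between n3,n0
  Y(R3) = 0.008197 S between n1,n4
  Y(R4) = 0.02632 S between n0,n4
  Y(R5) = 0.002907 S between n0,n1
  L1: short n0↔n2 (DC inductor)
  L2: short n1↔n2 (DC inductor)
  I1: injects 0.0309 A into n0 (from n1)
  I2: injects 1.09 A into n4 (from n2)
  Y(R6) = 0.02475 S between n2,n4
  Y(R7) = 0.1855 S between n0,n3
  Y(R8) = 0.3115 S between n0,n2
  I3: injects 0.545 A into n4 (from n1)
  Y(C1) = 0.000 S between n2,n3
  Y(R9) = 0.009091 S between n3,n0
  V1: constraint V(n1)−V(n3) = 21.9
Assemble and solve the 7×7 MNA system:
  V(n1)=0.000  V(n2)=0.000  V(n3)=-21.90  V(n4)=27.42
  i(L1)=-3.921  i(L2)=4.323  i(V1)=-4.674

4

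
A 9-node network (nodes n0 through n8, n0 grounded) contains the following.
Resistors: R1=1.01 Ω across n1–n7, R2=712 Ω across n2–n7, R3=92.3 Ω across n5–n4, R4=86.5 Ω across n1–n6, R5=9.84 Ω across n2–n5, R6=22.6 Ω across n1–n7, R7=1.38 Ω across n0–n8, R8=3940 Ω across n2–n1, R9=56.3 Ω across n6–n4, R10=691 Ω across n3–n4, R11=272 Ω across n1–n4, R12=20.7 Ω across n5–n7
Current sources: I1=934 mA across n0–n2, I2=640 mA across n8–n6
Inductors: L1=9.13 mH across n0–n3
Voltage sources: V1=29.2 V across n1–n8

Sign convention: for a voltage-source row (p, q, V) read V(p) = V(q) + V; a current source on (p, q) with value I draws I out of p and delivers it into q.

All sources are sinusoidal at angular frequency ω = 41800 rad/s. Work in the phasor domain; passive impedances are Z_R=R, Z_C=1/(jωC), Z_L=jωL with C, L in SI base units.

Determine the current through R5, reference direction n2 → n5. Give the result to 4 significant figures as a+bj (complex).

0.8870-0.0004807j A

Apply KCL at each of the 8 non-ground nodes and solve the resulting linear system.
Node n1: branches {R1, R4, R6, R8, R11, V1} → V_1 = 30.40+0.04455j
Node n2: branches {R2, R5, I1, R8} → V_2 = 59.55+0.3463j
Node n3: branches {L1, R10} → V_3 = 12.32+24.00j
Node n4: branches {R3, R9, R10, R11} → V_4 = 55.78+1.699j
Node n5: branches {R3, R5, R12} → V_5 = 50.82+0.3510j
Node n6: branches {R4, I2, R9} → V_6 = 67.60+1.047j
Node n7: branches {R1, R2, R6, R12} → V_7 = 31.35+0.05859j
Node n8: branches {R7, I2, V1} → V_8 = 1.202+0.04455j
Source currents: i(V1)=1.511+0.03228j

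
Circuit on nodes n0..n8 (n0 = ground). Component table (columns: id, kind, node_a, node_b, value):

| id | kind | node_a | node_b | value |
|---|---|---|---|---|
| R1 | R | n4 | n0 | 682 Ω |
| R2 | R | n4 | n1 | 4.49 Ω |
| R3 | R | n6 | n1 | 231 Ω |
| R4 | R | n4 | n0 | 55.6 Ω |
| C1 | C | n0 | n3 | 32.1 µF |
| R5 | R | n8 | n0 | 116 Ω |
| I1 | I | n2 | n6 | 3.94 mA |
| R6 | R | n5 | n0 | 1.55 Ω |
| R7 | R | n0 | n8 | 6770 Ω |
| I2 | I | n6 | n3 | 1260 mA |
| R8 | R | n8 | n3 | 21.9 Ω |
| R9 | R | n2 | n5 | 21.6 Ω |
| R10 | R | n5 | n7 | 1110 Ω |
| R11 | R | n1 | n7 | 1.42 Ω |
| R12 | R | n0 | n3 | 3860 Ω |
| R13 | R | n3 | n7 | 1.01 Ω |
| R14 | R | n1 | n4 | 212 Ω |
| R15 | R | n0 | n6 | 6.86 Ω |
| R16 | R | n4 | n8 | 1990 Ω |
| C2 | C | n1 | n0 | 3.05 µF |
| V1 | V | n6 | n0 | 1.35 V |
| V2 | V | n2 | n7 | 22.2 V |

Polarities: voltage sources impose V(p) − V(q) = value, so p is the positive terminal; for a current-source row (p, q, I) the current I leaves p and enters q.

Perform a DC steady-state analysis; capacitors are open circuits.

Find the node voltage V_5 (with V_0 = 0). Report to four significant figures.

MNA unknowns: 8 node voltages V₁..V_8 plus 2 source currents (V1, V2)
R1: Y=0.001466 on G[4,0]
R2: Y=0.2227 on G[4,1]
R3: Y=0.004329 on G[6,1]
R4: Y=0.01799 on G[4,0]
C1: Y=0.000 on G[0,3]
R5: Y=0.008621 on G[8,0]
I1: z[2]−=0.00394, z[6]+=0.00394
R6: Y=0.6452 on G[5,0]
R7: Y=0.0001477 on G[0,8]
I2: z[6]−=1.26, z[3]+=1.26
R8: Y=0.04566 on G[8,3]
R9: Y=0.04630 on G[2,5]
R10: Y=0.0009009 on G[5,7]
R11: Y=0.7042 on G[1,7]
R12: Y=0.0002591 on G[0,3]
R13: Y=0.9901 on G[3,7]
R14: Y=0.004717 on G[1,4]
R15: Y=0.1458 on G[0,6]
R16: Y=0.0005025 on G[4,8]
C2: Y=0.000 on G[1,0]
V1: row V6−V0=1.35, i_V1 at 6,0
V2: row V2−V7=22.2, i_V2 at 2,7
solve → V1=3.913, V2=26.23, V3=5.259, V4=3.606, V5=1.759, V6=1.350, V7=4.027, V8=4.405
aux → i_V1=-1.442, i_V2=-1.137

1.759 V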